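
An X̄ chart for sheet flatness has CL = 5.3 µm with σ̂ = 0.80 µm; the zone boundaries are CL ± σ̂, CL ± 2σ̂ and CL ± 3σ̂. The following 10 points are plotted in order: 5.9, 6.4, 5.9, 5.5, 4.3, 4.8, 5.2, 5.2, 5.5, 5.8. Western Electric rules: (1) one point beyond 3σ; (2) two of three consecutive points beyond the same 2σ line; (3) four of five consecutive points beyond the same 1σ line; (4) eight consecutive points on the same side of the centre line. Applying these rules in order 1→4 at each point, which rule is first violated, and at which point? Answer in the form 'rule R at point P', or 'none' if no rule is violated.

none

Zone of each point (C = within 1σ̂, B = 1σ̂–2σ̂, A = 2σ̂–3σ̂, * = beyond 3σ̂; sign = side of CL): 1:+C, 2:+B, 3:+C, 4:+C, 5:-B, 6:-C, 7:-C, 8:-C, 9:+C, 10:+C
No rule fires across all 10 points.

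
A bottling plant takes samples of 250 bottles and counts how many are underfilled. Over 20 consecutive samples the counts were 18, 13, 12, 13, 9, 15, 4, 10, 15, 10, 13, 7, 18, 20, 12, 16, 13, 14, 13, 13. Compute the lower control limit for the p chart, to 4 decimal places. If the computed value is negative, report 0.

p̄ = Σdᵢ / (k·n) = 258 / (20 × 250) = 0.05160
LCL = p̄ − 3·√(p̄(1−p̄)/n) = 0.05160 − 3 × 0.01399 = 0.00963

0.0096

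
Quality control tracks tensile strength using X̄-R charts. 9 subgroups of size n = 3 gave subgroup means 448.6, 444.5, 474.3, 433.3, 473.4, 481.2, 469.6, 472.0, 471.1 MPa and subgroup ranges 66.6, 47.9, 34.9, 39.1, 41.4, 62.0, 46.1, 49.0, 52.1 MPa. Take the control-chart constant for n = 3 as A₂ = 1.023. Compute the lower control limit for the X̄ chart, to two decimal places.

X̄̄ = (448.6 + 444.5 + 474.3 + 433.3 + 473.4 + 481.2 + 469.6 + 472.0 + 471.1) / 9 = 4168.0000 / 9 = 463.1111
R̄ = (66.6 + 47.9 + 34.9 + 39.1 + 41.4 + 62.0 + 46.1 + 49.0 + 52.1) / 9 = 439.1000 / 9 = 48.7889
LCL = X̄̄ − A₂·R̄ = 463.1111 − 1.023 × 48.7889 = 413.2001

413.20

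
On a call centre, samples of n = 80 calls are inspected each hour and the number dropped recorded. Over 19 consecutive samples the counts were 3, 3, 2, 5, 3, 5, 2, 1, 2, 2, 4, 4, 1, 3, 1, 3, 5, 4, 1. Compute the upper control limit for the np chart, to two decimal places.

p̄ = Σdᵢ / (k·n) = 54 / (19 × 80) = 0.03553
UCL = np̄ + 3·√(np̄(1−p̄)) = 2.8421 + 3 × √(2.8421×0.96447) = 2.8421 + 3 × 1.6556 = 7.8090

7.81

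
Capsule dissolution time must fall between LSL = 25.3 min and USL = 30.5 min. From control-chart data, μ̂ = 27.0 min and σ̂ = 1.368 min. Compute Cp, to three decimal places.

0.634

Cp = (USL − LSL) / (6σ̂) = (30.5 − 25.3) / (6 × 1.368) = 5.2000 / 8.2080 = 0.6335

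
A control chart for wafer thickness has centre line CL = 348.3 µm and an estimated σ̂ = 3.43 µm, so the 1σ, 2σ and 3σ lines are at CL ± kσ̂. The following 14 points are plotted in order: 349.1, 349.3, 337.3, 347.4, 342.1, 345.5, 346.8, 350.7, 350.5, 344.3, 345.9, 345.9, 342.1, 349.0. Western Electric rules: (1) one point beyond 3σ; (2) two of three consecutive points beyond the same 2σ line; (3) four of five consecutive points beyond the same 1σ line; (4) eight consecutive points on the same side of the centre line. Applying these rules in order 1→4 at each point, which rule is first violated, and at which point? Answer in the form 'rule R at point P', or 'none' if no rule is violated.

rule 1 at point 3

Zone of each point (C = within 1σ̂, B = 1σ̂–2σ̂, A = 2σ̂–3σ̂, * = beyond 3σ̂; sign = side of CL): 1:+C, 2:+C, 3:-*, 4:-C, 5:-B, 6:-C, 7:-C, 8:+C, 9:+C, 10:-B, 11:-C, 12:-C, 13:-B, 14:+C
Rule 1 (one point beyond the 3σ limits) is satisfied at point 3.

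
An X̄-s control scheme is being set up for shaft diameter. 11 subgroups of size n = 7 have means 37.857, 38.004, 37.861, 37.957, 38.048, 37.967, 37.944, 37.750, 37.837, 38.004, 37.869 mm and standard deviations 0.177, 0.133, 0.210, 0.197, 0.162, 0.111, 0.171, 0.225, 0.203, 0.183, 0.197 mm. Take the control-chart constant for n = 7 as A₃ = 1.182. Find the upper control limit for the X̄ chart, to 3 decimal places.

38.130

X̄̄ = (37.857 + 38.004 + 37.861 + 37.957 + 38.048 + 37.967 + 37.944 + 37.750 + 37.837 + 38.004 + 37.869) / 11 = 37.9180
s̄ = (0.177 + 0.133 + 0.210 + 0.197 + 0.162 + 0.111 + 0.171 + 0.225 + 0.203 + 0.183 + 0.197) / 11 = 0.1790
UCL = X̄̄ + A₃·s̄ = 37.9180 + 1.182 × 0.1790 = 38.1296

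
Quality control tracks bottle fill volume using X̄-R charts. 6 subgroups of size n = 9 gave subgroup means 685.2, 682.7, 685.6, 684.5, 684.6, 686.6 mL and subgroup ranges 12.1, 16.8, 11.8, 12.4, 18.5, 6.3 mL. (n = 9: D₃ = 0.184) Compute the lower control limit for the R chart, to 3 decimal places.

R̄ = (12.1 + 16.8 + 11.8 + 12.4 + 18.5 + 6.3) / 6 = 77.9000 / 6 = 12.9833
LCL_R = D₃·R̄ = 0.184 × 12.9833 = 2.3889

2.389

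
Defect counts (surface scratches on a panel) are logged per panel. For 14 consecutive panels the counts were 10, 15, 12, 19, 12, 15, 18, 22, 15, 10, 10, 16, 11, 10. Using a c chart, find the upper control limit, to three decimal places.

25.125

c̄ = (10 + 15 + 12 + 19 + 12 + 15 + 18 + 22 + 15 + 10 + 10 + 16 + 11 + 10) / 14 = 195 / 14 = 13.9286
UCL = c̄ + 3√c̄ = 13.9286 + 3 × √13.9286 = 13.9286 + 3 × 3.7321 = 25.1249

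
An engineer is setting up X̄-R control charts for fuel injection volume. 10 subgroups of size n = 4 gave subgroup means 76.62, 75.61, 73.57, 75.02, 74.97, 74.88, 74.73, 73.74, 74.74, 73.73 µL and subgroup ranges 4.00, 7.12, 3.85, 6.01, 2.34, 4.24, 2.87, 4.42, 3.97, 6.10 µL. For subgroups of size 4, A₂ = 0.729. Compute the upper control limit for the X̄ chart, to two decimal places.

X̄̄ = (76.62 + 75.61 + 73.57 + 75.02 + 74.97 + 74.88 + 74.73 + 73.74 + 74.74 + 73.73) / 10 = 747.6100 / 10 = 74.7610
R̄ = (4.00 + 7.12 + 3.85 + 6.01 + 2.34 + 4.24 + 2.87 + 4.42 + 3.97 + 6.10) / 10 = 44.9200 / 10 = 4.4920
UCL = X̄̄ + A₂·R̄ = 74.7610 + 0.729 × 4.4920 = 78.0357

78.04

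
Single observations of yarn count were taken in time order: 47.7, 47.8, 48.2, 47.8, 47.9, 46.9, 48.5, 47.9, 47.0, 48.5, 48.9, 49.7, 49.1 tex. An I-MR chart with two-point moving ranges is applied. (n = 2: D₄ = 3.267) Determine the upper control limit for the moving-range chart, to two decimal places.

Moving ranges: 0.1, 0.4, 0.4, 0.1, 1.0, 1.6, 0.6, 0.9, 1.5, 0.4, 0.8, 0.6; M̄R̄ = 8.4000 / 12 = 0.7000
UCL_MR = D₄·M̄R̄ = 3.267 × 0.7000 = 2.2869

2.29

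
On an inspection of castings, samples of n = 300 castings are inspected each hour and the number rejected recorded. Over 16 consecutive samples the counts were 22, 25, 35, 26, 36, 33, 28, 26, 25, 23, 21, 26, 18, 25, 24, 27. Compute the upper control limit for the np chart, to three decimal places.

p̄ = Σdᵢ / (k·n) = 420 / (16 × 300) = 0.08750
UCL = np̄ + 3·√(np̄(1−p̄)) = 26.2500 + 3 × √(26.2500×0.91250) = 26.2500 + 3 × 4.8942 = 40.9326

40.933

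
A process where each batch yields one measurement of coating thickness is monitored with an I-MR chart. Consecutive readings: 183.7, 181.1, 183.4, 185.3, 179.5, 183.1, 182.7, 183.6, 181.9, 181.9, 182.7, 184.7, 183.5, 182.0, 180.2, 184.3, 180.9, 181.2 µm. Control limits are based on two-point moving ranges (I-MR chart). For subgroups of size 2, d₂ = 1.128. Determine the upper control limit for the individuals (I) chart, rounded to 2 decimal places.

187.90

X̄ = (183.7 + 181.1 + 183.4 + 185.3 + 179.5 + 183.1 + 182.7 + 183.6 + 181.9 + 181.9 + 182.7 + 184.7 + 183.5 + 182.0 + 180.2 + 184.3 + 180.9 + 181.2) / 18 = 182.5389
Moving ranges: 2.6, 2.3, 1.9, 5.8, 3.6, 0.4, 0.9, 1.7, 0.0, 0.8, 2.0, 1.2, 1.5, 1.8, 4.1, 3.4, 0.3; M̄R̄ = 34.3000 / 17 = 2.0176
UCL = X̄ + 3·M̄R̄/d₂ = 182.5389 + 3 × 2.0176 / 1.128 = 187.9050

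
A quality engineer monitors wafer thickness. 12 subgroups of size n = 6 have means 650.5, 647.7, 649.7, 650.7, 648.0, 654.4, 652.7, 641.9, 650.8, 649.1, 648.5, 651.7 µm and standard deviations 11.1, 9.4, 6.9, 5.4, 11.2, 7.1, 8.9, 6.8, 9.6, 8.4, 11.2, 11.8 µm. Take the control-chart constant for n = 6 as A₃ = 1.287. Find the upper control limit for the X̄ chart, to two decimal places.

X̄̄ = (650.5 + 647.7 + 649.7 + 650.7 + 648.0 + 654.4 + 652.7 + 641.9 + 650.8 + 649.1 + 648.5 + 651.7) / 12 = 649.6417
s̄ = (11.1 + 9.4 + 6.9 + 5.4 + 11.2 + 7.1 + 8.9 + 6.8 + 9.6 + 8.4 + 11.2 + 11.8) / 12 = 8.9833
UCL = X̄̄ + A₃·s̄ = 649.6417 + 1.287 × 8.9833 = 661.2032

661.20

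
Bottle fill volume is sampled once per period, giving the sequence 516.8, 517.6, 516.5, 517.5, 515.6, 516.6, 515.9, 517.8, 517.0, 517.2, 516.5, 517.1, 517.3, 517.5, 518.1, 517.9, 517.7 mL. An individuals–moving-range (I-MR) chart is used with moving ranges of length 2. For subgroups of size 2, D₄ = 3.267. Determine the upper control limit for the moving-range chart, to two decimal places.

Moving ranges: 0.8, 1.1, 1.0, 1.9, 1.0, 0.7, 1.9, 0.8, 0.2, 0.7, 0.6, 0.2, 0.2, 0.6, 0.2, 0.2; M̄R̄ = 12.1000 / 16 = 0.7562
UCL_MR = D₄·M̄R̄ = 3.267 × 0.7562 = 2.4707

2.47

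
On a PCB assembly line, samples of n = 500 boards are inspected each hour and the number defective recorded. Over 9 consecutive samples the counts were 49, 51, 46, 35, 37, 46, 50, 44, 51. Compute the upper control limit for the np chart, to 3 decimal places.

64.727

p̄ = Σdᵢ / (k·n) = 409 / (9 × 500) = 0.09089
UCL = np̄ + 3·√(np̄(1−p̄)) = 45.4444 + 3 × √(45.4444×0.90911) = 45.4444 + 3 × 6.4276 = 64.7272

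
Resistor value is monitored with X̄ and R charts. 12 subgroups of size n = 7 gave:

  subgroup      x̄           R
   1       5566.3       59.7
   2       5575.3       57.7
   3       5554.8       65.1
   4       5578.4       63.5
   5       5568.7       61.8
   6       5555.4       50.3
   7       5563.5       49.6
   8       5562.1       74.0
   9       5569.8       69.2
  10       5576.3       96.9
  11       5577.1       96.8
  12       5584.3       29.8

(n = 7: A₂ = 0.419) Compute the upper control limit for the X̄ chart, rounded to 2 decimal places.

X̄̄ = (5566.3 + 5575.3 + 5554.8 + 5578.4 + 5568.7 + 5555.4 + 5563.5 + 5562.1 + 5569.8 + 5576.3 + 5577.1 + 5584.3) / 12 = 66832.0000 / 12 = 5569.3333
R̄ = (59.7 + 57.7 + 65.1 + 63.5 + 61.8 + 50.3 + 49.6 + 74.0 + 69.2 + 96.9 + 96.8 + 29.8) / 12 = 774.4000 / 12 = 64.5333
UCL = X̄̄ + A₂·R̄ = 5569.3333 + 0.419 × 64.5333 = 5596.3728

5596.37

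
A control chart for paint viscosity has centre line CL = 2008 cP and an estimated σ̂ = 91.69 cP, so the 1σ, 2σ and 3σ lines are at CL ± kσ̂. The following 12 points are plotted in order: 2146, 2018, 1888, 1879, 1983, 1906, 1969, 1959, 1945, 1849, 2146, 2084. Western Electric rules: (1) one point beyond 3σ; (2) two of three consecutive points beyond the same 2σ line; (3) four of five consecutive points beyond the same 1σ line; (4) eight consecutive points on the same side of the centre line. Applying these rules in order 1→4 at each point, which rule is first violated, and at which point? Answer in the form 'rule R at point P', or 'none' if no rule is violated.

rule 4 at point 10

Zone of each point (C = within 1σ̂, B = 1σ̂–2σ̂, A = 2σ̂–3σ̂, * = beyond 3σ̂; sign = side of CL): 1:+B, 2:+C, 3:-B, 4:-B, 5:-C, 6:-B, 7:-C, 8:-C, 9:-C, 10:-B, 11:+B, 12:+C
Rule 4 (eight consecutive points on the same side of the centre line) is satisfied at point 10.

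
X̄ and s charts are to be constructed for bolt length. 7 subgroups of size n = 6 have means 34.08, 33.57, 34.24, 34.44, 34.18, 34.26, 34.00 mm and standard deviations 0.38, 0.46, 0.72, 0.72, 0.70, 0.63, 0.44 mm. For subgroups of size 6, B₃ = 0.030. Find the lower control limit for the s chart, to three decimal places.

s̄ = (0.38 + 0.46 + 0.72 + 0.72 + 0.70 + 0.63 + 0.44) / 7 = 0.5786
LCL_s = B₃·s̄ = 0.030 × 0.5786 = 0.0174

0.017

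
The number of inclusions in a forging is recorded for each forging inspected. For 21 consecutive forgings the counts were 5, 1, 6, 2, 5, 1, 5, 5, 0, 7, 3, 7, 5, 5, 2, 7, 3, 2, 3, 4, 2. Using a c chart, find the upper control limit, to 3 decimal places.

c̄ = (5 + 1 + 6 + 2 + 5 + 1 + 5 + 5 + 0 + 7 + 3 + 7 + 5 + 5 + 2 + 7 + 3 + 2 + 3 + 4 + 2) / 21 = 80 / 21 = 3.8095
UCL = c̄ + 3√c̄ = 3.8095 + 3 × √3.8095 = 3.8095 + 3 × 1.9518 = 9.6649

9.665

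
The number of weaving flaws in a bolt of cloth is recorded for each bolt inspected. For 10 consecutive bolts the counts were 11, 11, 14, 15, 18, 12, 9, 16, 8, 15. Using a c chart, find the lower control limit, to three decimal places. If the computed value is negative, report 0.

2.125

c̄ = (11 + 11 + 14 + 15 + 18 + 12 + 9 + 16 + 8 + 15) / 10 = 129 / 10 = 12.9000
LCL = c̄ − 3√c̄ = 12.9000 − 3 × 3.5917 = 2.1250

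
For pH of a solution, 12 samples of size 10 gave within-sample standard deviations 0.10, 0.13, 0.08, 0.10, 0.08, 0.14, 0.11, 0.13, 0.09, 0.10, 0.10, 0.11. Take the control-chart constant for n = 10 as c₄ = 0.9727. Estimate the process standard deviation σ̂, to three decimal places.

s̄ = (0.10 + 0.13 + 0.08 + 0.10 + 0.08 + 0.14 + 0.11 + 0.13 + 0.09 + 0.10 + 0.10 + 0.11) / 12 = 0.1058
σ̂ = s̄ / c₄ = 0.1058 / 0.9727 = 0.1088

0.109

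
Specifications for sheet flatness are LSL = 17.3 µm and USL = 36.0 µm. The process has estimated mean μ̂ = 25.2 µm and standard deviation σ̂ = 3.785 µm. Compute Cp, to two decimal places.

Cp = (USL − LSL) / (6σ̂) = (36.0 − 17.3) / (6 × 3.785) = 18.7000 / 22.7100 = 0.8234

0.82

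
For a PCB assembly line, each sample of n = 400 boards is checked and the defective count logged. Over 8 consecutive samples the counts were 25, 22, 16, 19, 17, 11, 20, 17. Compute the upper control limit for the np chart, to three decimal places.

p̄ = Σdᵢ / (k·n) = 147 / (8 × 400) = 0.04594
UCL = np̄ + 3·√(np̄(1−p̄)) = 18.3750 + 3 × √(18.3750×0.95406) = 18.3750 + 3 × 4.1870 = 30.9360

30.936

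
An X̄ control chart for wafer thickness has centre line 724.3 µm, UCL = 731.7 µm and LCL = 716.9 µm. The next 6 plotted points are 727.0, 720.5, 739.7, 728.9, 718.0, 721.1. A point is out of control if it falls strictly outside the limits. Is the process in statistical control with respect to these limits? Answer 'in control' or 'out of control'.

Compare each point to [716.9, 731.7]: sample 3 = 739.7 > UCL.

out of control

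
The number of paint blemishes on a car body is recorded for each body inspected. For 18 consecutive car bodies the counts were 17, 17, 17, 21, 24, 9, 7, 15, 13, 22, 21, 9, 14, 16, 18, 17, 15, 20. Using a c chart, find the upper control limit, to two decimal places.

c̄ = (17 + 17 + 17 + 21 + 24 + 9 + 7 + 15 + 13 + 22 + 21 + 9 + 14 + 16 + 18 + 17 + 15 + 20) / 18 = 292 / 18 = 16.2222
UCL = c̄ + 3√c̄ = 16.2222 + 3 × √16.2222 = 16.2222 + 3 × 4.0277 = 28.3053

28.31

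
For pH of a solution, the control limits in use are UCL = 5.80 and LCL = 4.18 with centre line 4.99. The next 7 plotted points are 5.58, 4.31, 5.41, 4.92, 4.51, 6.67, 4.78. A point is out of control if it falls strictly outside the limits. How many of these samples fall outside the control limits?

1

Compare each point to [4.18, 5.80]: sample 6 = 6.67 > UCL.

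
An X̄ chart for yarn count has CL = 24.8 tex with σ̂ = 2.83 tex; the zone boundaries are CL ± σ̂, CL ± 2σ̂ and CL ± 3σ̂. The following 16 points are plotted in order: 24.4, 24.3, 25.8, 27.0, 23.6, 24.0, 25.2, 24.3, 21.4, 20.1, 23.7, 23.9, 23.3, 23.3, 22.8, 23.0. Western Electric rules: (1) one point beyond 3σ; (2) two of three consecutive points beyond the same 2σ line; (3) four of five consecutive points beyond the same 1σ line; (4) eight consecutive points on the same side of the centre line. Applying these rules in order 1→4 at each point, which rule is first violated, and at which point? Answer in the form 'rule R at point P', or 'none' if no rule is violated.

Zone of each point (C = within 1σ̂, B = 1σ̂–2σ̂, A = 2σ̂–3σ̂, * = beyond 3σ̂; sign = side of CL): 1:-C, 2:-C, 3:+C, 4:+C, 5:-C, 6:-C, 7:+C, 8:-C, 9:-B, 10:-B, 11:-C, 12:-C, 13:-C, 14:-C, 15:-C, 16:-C
Rule 4 (eight consecutive points on the same side of the centre line) is satisfied at point 15.

rule 4 at point 15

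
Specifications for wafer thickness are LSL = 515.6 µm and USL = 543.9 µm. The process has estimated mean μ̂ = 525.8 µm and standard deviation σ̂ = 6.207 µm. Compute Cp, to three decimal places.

Cp = (USL − LSL) / (6σ̂) = (543.9 − 515.6) / (6 × 6.207) = 28.3000 / 37.2420 = 0.7599

0.760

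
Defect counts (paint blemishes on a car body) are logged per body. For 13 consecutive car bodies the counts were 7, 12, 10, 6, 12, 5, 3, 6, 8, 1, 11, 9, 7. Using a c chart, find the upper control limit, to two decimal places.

15.66

c̄ = (7 + 12 + 10 + 6 + 12 + 5 + 3 + 6 + 8 + 1 + 11 + 9 + 7) / 13 = 97 / 13 = 7.4615
UCL = c̄ + 3√c̄ = 7.4615 + 3 × √7.4615 = 7.4615 + 3 × 2.7316 = 15.6563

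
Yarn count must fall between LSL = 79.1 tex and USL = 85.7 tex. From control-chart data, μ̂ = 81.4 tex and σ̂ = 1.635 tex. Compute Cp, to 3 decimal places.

0.673

Cp = (USL − LSL) / (6σ̂) = (85.7 − 79.1) / (6 × 1.635) = 6.6000 / 9.8100 = 0.6728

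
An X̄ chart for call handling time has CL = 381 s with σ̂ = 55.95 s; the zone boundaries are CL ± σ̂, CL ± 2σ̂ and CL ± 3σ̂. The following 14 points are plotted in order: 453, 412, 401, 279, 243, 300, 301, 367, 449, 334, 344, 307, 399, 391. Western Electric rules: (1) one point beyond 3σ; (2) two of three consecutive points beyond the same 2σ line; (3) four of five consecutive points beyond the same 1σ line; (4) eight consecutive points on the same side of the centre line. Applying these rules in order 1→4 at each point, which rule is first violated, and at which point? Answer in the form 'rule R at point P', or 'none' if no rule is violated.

Zone of each point (C = within 1σ̂, B = 1σ̂–2σ̂, A = 2σ̂–3σ̂, * = beyond 3σ̂; sign = side of CL): 1:+B, 2:+C, 3:+C, 4:-B, 5:-A, 6:-B, 7:-B, 8:-C, 9:+B, 10:-C, 11:-C, 12:-B, 13:+C, 14:+C
Rule 3 (four of five consecutive points beyond the same 1σ limit) is satisfied at point 7.

rule 3 at point 7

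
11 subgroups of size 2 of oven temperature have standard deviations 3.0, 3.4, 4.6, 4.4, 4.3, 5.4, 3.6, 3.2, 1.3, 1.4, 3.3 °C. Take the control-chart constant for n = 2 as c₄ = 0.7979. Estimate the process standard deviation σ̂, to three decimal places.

4.318

s̄ = (3.0 + 3.4 + 4.6 + 4.4 + 4.3 + 5.4 + 3.6 + 3.2 + 1.3 + 1.4 + 3.3) / 11 = 3.4455
σ̂ = s̄ / c₄ = 3.4455 / 0.7979 = 4.3182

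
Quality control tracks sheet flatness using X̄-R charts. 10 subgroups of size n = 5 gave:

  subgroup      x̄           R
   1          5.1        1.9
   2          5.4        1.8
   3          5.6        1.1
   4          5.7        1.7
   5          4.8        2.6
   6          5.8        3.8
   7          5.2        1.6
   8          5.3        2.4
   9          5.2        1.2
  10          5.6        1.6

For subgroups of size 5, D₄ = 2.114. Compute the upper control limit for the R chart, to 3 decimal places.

R̄ = (1.9 + 1.8 + 1.1 + 1.7 + 2.6 + 3.8 + 1.6 + 2.4 + 1.2 + 1.6) / 10 = 19.7000 / 10 = 1.9700
UCL_R = D₄·R̄ = 2.114 × 1.9700 = 4.1646

4.165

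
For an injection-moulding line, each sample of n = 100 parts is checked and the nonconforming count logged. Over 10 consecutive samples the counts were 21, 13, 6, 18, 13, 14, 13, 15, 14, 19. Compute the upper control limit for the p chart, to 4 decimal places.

0.2519

p̄ = Σdᵢ / (k·n) = 146 / (10 × 100) = 0.14600
UCL = p̄ + 3·√(p̄(1−p̄)/n) = 0.14600 + 3 × √(0.14600×0.85400/100) = 0.14600 + 3 × 0.03531 = 0.25193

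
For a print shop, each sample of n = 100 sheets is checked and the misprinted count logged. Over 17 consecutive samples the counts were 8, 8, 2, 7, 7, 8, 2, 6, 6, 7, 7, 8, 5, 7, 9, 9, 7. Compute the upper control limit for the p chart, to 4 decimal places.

p̄ = Σdᵢ / (k·n) = 113 / (17 × 100) = 0.06647
UCL = p̄ + 3·√(p̄(1−p̄)/n) = 0.06647 + 3 × √(0.06647×0.93353/100) = 0.06647 + 3 × 0.02491 = 0.14120

0.1412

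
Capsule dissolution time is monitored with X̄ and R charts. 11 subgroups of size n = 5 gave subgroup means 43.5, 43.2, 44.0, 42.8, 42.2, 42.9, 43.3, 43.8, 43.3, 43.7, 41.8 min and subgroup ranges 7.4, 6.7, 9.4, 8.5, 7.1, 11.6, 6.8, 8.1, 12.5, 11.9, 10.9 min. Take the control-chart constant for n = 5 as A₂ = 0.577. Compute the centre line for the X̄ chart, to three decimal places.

43.136

X̄̄ = (43.5 + 43.2 + 44.0 + 42.8 + 42.2 + 42.9 + 43.3 + 43.8 + 43.3 + 43.7 + 41.8) / 11 = 474.5000 / 11 = 43.1364
CL = X̄̄ = 43.1364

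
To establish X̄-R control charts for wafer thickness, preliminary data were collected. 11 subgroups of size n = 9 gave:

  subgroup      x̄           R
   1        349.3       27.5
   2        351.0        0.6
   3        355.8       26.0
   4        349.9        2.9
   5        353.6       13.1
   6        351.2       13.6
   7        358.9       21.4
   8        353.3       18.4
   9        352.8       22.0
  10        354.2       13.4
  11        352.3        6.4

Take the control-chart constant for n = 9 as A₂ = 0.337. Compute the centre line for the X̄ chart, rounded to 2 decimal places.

352.94

X̄̄ = (349.3 + 351.0 + 355.8 + 349.9 + 353.6 + 351.2 + 358.9 + 353.3 + 352.8 + 354.2 + 352.3) / 11 = 3882.3000 / 11 = 352.9364
CL = X̄̄ = 352.9364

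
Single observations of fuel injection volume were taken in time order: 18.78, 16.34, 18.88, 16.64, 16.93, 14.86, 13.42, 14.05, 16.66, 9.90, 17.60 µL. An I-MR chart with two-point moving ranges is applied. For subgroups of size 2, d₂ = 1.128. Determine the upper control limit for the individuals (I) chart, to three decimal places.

X̄ = (18.78 + 16.34 + 18.88 + 16.64 + 16.93 + 14.86 + 13.42 + 14.05 + 16.66 + 9.90 + 17.60) / 11 = 15.8236
Moving ranges: 2.44, 2.54, 2.24, 0.29, 2.07, 1.44, 0.63, 2.61, 6.76, 7.70; M̄R̄ = 28.7200 / 10 = 2.8720
UCL = X̄ + 3·M̄R̄/d₂ = 15.8236 + 3 × 2.8720 / 1.128 = 23.4619

23.462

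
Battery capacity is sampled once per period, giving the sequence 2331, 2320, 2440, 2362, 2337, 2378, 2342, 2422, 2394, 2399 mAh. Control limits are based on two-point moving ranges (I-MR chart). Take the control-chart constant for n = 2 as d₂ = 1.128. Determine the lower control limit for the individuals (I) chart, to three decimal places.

X̄ = (2331 + 2320 + 2440 + 2362 + 2337 + 2378 + 2342 + 2422 + 2394 + 2399) / 10 = 2372.5000
Moving ranges: 11, 120, 78, 25, 41, 36, 80, 28, 5; M̄R̄ = 424.0000 / 9 = 47.1111
LCL = X̄ − 3·M̄R̄/d₂ = 2372.5000 − 3 × 47.1111 / 1.128 = 2247.2045

2247.204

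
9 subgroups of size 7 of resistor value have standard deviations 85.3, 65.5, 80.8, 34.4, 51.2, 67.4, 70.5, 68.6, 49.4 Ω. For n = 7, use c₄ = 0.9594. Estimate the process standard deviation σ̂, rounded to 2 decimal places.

66.37

s̄ = (85.3 + 65.5 + 80.8 + 34.4 + 51.2 + 67.4 + 70.5 + 68.6 + 49.4) / 9 = 63.6778
σ̂ = s̄ / c₄ = 63.6778 / 0.9594 = 66.3725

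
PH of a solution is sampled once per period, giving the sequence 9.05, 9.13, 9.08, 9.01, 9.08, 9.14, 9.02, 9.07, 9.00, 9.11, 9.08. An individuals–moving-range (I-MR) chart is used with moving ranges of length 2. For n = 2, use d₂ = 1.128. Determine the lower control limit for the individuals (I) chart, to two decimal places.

8.88

X̄ = (9.05 + 9.13 + 9.08 + 9.01 + 9.08 + 9.14 + 9.02 + 9.07 + 9.00 + 9.11 + 9.08) / 11 = 9.0700
Moving ranges: 0.08, 0.05, 0.07, 0.07, 0.06, 0.12, 0.05, 0.07, 0.11, 0.03; M̄R̄ = 0.7100 / 10 = 0.0710
LCL = X̄ − 3·M̄R̄/d₂ = 9.0700 − 3 × 0.0710 / 1.128 = 8.8812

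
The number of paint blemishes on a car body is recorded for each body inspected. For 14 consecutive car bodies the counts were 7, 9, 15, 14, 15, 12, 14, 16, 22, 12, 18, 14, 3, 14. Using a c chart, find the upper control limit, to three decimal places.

24.120

c̄ = (7 + 9 + 15 + 14 + 15 + 12 + 14 + 16 + 22 + 12 + 18 + 14 + 3 + 14) / 14 = 185 / 14 = 13.2143
UCL = c̄ + 3√c̄ = 13.2143 + 3 × √13.2143 = 13.2143 + 3 × 3.6351 = 24.1197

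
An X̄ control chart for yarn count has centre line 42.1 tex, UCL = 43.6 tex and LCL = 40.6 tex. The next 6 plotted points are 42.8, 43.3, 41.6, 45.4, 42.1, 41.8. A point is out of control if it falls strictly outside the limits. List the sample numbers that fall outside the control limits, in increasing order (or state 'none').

Compare each point to [40.6, 43.6]: sample 4 = 45.4 > UCL.

4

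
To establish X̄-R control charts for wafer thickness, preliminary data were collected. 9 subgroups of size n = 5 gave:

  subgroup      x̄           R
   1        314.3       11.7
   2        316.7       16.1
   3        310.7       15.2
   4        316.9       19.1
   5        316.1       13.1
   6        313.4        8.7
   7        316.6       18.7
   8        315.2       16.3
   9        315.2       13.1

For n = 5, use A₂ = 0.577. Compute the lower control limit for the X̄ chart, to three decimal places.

X̄̄ = (314.3 + 316.7 + 310.7 + 316.9 + 316.1 + 313.4 + 316.6 + 315.2 + 315.2) / 9 = 2835.1000 / 9 = 315.0111
R̄ = (11.7 + 16.1 + 15.2 + 19.1 + 13.1 + 8.7 + 18.7 + 16.3 + 13.1) / 9 = 132.0000 / 9 = 14.6667
LCL = X̄̄ − A₂·R̄ = 315.0111 − 0.577 × 14.6667 = 306.5484

306.548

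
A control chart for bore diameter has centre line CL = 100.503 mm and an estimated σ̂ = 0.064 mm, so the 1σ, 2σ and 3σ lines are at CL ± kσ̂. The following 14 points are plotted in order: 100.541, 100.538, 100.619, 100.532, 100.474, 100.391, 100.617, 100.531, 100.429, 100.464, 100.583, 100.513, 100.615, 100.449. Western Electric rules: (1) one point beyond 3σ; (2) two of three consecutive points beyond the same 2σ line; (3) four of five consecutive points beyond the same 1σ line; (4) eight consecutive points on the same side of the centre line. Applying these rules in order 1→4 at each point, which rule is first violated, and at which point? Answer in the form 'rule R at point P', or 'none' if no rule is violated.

none

Zone of each point (C = within 1σ̂, B = 1σ̂–2σ̂, A = 2σ̂–3σ̂, * = beyond 3σ̂; sign = side of CL): 1:+C, 2:+C, 3:+B, 4:+C, 5:-C, 6:-B, 7:+B, 8:+C, 9:-B, 10:-C, 11:+B, 12:+C, 13:+B, 14:-C
No rule fires across all 14 points.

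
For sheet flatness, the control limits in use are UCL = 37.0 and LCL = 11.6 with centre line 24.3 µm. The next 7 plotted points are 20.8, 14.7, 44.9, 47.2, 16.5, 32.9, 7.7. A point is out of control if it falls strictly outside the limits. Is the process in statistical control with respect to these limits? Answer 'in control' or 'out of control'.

Compare each point to [11.6, 37.0]: sample 3 = 44.9 > UCL; sample 4 = 47.2 > UCL; sample 7 = 7.7 < LCL.

out of control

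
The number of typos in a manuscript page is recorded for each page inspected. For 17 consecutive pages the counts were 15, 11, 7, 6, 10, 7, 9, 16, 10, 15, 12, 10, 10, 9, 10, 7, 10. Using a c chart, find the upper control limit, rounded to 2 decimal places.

c̄ = (15 + 11 + 7 + 6 + 10 + 7 + 9 + 16 + 10 + 15 + 12 + 10 + 10 + 9 + 10 + 7 + 10) / 17 = 174 / 17 = 10.2353
UCL = c̄ + 3√c̄ = 10.2353 + 3 × √10.2353 = 10.2353 + 3 × 3.1993 = 19.8331

19.83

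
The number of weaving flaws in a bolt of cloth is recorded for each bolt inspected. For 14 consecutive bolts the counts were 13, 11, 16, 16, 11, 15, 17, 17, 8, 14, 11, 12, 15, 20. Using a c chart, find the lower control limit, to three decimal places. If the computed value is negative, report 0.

c̄ = (13 + 11 + 16 + 16 + 11 + 15 + 17 + 17 + 8 + 14 + 11 + 12 + 15 + 20) / 14 = 196 / 14 = 14.0000
LCL = c̄ − 3√c̄ = 14.0000 − 3 × 3.7417 = 2.7750

2.775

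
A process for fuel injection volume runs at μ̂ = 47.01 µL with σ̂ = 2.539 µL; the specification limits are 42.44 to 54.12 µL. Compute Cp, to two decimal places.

Cp = (USL − LSL) / (6σ̂) = (54.12 − 42.44) / (6 × 2.539) = 11.6800 / 15.2340 = 0.7667

0.77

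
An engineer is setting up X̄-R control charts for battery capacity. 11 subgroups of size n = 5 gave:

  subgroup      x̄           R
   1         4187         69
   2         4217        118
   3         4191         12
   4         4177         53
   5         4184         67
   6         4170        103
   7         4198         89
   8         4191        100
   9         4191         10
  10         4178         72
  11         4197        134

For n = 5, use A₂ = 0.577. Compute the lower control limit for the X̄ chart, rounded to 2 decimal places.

X̄̄ = (4187 + 4217 + 4191 + 4177 + 4184 + 4170 + 4198 + 4191 + 4191 + 4178 + 4197) / 11 = 46081.0000 / 11 = 4189.1818
R̄ = (69 + 118 + 12 + 53 + 67 + 103 + 89 + 100 + 10 + 72 + 134) / 11 = 827.0000 / 11 = 75.1818
LCL = X̄̄ − A₂·R̄ = 4189.1818 − 0.577 × 75.1818 = 4145.8019

4145.80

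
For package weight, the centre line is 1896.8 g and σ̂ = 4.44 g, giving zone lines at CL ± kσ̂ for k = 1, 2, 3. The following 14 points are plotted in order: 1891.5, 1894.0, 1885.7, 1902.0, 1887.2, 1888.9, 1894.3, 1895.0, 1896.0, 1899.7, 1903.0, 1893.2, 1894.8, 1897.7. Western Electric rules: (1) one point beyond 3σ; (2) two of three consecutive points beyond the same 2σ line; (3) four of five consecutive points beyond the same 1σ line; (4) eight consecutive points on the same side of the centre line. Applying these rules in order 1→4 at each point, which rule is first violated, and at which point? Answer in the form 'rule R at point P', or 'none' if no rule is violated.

rule 2 at point 5

Zone of each point (C = within 1σ̂, B = 1σ̂–2σ̂, A = 2σ̂–3σ̂, * = beyond 3σ̂; sign = side of CL): 1:-B, 2:-C, 3:-A, 4:+B, 5:-A, 6:-B, 7:-C, 8:-C, 9:-C, 10:+C, 11:+B, 12:-C, 13:-C, 14:+C
Rule 2 (two of three consecutive points beyond the same 2σ limit) is satisfied at point 5.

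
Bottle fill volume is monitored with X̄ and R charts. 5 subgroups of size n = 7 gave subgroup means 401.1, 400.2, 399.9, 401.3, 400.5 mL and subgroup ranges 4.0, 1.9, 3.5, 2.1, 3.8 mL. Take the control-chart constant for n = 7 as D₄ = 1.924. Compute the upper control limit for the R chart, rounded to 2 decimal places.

R̄ = (4.0 + 1.9 + 3.5 + 2.1 + 3.8) / 5 = 15.3000 / 5 = 3.0600
UCL_R = D₄·R̄ = 1.924 × 3.0600 = 5.8874

5.89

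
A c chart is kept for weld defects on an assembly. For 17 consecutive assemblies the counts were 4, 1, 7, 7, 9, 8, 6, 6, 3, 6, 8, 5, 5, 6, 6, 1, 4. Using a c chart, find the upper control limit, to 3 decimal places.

12.391

c̄ = (4 + 1 + 7 + 7 + 9 + 8 + 6 + 6 + 3 + 6 + 8 + 5 + 5 + 6 + 6 + 1 + 4) / 17 = 92 / 17 = 5.4118
UCL = c̄ + 3√c̄ = 5.4118 + 3 × √5.4118 = 5.4118 + 3 × 2.3263 = 12.3907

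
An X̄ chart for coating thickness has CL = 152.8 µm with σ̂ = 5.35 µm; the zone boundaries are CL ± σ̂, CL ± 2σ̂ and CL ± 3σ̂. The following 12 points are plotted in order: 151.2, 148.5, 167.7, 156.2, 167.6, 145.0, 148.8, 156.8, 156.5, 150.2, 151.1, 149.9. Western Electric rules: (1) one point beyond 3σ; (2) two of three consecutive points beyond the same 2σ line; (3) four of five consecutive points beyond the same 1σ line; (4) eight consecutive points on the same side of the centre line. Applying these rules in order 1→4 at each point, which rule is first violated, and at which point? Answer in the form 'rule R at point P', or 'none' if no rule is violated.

rule 2 at point 5

Zone of each point (C = within 1σ̂, B = 1σ̂–2σ̂, A = 2σ̂–3σ̂, * = beyond 3σ̂; sign = side of CL): 1:-C, 2:-C, 3:+A, 4:+C, 5:+A, 6:-B, 7:-C, 8:+C, 9:+C, 10:-C, 11:-C, 12:-C
Rule 2 (two of three consecutive points beyond the same 2σ limit) is satisfied at point 5.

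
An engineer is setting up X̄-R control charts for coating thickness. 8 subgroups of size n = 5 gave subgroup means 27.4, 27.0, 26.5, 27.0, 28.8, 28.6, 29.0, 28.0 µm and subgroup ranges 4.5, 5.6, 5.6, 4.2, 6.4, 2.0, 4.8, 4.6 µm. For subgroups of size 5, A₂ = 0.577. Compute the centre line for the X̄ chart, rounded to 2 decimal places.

X̄̄ = (27.4 + 27.0 + 26.5 + 27.0 + 28.8 + 28.6 + 29.0 + 28.0) / 8 = 222.3000 / 8 = 27.7875
CL = X̄̄ = 27.7875

27.79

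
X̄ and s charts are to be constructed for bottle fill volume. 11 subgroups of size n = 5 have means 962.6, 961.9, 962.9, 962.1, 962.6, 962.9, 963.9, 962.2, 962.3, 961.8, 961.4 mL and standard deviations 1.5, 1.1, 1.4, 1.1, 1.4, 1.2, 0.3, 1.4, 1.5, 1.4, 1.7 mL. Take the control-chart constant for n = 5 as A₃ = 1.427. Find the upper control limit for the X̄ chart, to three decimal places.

964.234

X̄̄ = (962.6 + 961.9 + 962.9 + 962.1 + 962.6 + 962.9 + 963.9 + 962.2 + 962.3 + 961.8 + 961.4) / 11 = 962.4182
s̄ = (1.5 + 1.1 + 1.4 + 1.1 + 1.4 + 1.2 + 0.3 + 1.4 + 1.5 + 1.4 + 1.7) / 11 = 1.2727
UCL = X̄̄ + A₃·s̄ = 962.4182 + 1.427 × 1.2727 = 964.2344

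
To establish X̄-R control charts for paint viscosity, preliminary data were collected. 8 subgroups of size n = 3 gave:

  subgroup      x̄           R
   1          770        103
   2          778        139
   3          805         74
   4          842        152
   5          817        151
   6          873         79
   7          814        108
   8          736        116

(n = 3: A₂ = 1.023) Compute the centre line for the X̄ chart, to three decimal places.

X̄̄ = (770 + 778 + 805 + 842 + 817 + 873 + 814 + 736) / 8 = 6435.0000 / 8 = 804.3750
CL = X̄̄ = 804.3750

804.375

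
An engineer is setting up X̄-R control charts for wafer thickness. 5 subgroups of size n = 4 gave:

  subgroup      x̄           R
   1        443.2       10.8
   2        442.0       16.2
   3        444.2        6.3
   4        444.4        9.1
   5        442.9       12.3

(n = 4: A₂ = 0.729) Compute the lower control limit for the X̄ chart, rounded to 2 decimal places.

X̄̄ = (443.2 + 442.0 + 444.2 + 444.4 + 442.9) / 5 = 2216.7000 / 5 = 443.3400
R̄ = (10.8 + 16.2 + 6.3 + 9.1 + 12.3) / 5 = 54.7000 / 5 = 10.9400
LCL = X̄̄ − A₂·R̄ = 443.3400 − 0.729 × 10.9400 = 435.3647

435.36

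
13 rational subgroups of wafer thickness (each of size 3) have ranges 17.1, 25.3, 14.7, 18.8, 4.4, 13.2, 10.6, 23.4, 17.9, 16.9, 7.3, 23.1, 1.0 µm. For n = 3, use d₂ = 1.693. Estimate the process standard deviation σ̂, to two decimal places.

8.80

R̄ = (17.1 + 25.3 + 14.7 + 18.8 + 4.4 + 13.2 + 10.6 + 23.4 + 17.9 + 16.9 + 7.3 + 23.1 + 1.0) / 13 = 14.9000
σ̂ = R̄ / d₂ = 14.9000 / 1.693 = 8.8009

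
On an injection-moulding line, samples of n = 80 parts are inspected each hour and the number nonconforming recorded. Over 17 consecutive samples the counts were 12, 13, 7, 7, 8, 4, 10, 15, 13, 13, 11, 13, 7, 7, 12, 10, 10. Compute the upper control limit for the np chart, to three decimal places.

p̄ = Σdᵢ / (k·n) = 172 / (17 × 80) = 0.12647
UCL = np̄ + 3·√(np̄(1−p̄)) = 10.1176 + 3 × √(10.1176×0.87353) = 10.1176 + 3 × 2.9729 = 19.0363

19.036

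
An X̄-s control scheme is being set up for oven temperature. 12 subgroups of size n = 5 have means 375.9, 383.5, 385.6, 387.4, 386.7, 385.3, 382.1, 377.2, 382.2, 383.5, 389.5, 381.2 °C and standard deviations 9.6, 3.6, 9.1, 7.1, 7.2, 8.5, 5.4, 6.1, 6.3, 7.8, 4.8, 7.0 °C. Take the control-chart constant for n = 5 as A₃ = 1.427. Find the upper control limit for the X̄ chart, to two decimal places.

X̄̄ = (375.9 + 383.5 + 385.6 + 387.4 + 386.7 + 385.3 + 382.1 + 377.2 + 382.2 + 383.5 + 389.5 + 381.2) / 12 = 383.3417
s̄ = (9.6 + 3.6 + 9.1 + 7.1 + 7.2 + 8.5 + 5.4 + 6.1 + 6.3 + 7.8 + 4.8 + 7.0) / 12 = 6.8750
UCL = X̄̄ + A₃·s̄ = 383.3417 + 1.427 × 6.8750 = 393.1523

393.15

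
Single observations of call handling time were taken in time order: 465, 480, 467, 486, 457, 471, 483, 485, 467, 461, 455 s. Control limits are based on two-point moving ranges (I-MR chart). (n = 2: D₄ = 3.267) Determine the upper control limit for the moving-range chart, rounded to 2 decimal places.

43.78

Moving ranges: 15, 13, 19, 29, 14, 12, 2, 18, 6, 6; M̄R̄ = 134.0000 / 10 = 13.4000
UCL_MR = D₄·M̄R̄ = 3.267 × 13.4000 = 43.7778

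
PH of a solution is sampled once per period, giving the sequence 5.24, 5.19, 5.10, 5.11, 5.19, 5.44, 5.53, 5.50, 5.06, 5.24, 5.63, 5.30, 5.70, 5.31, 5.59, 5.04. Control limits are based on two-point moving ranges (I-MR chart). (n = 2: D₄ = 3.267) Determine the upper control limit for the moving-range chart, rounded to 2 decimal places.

Moving ranges: 0.05, 0.09, 0.01, 0.08, 0.25, 0.09, 0.03, 0.44, 0.18, 0.39, 0.33, 0.40, 0.39, 0.28, 0.55; M̄R̄ = 3.5600 / 15 = 0.2373
UCL_MR = D₄·M̄R̄ = 3.267 × 0.2373 = 0.7754

0.78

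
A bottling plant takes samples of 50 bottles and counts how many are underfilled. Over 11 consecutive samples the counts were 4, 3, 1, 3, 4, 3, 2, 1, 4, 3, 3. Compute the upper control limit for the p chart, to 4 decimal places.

p̄ = Σdᵢ / (k·n) = 31 / (11 × 50) = 0.05636
UCL = p̄ + 3·√(p̄(1−p̄)/n) = 0.05636 + 3 × √(0.05636×0.94364/50) = 0.05636 + 3 × 0.03261 = 0.15421

0.1542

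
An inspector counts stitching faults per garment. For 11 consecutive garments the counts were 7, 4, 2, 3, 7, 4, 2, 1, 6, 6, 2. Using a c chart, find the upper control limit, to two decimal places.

10.00

c̄ = (7 + 4 + 2 + 3 + 7 + 4 + 2 + 1 + 6 + 6 + 2) / 11 = 44 / 11 = 4.0000
UCL = c̄ + 3√c̄ = 4.0000 + 3 × √4.0000 = 4.0000 + 3 × 2.0000 = 10.0000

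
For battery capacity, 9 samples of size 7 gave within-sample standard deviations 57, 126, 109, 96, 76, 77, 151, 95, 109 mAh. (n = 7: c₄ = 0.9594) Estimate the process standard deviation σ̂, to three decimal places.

s̄ = (57 + 126 + 109 + 96 + 76 + 77 + 151 + 95 + 109) / 9 = 99.5556
σ̂ = s̄ / c₄ = 99.5556 / 0.9594 = 103.7686

103.769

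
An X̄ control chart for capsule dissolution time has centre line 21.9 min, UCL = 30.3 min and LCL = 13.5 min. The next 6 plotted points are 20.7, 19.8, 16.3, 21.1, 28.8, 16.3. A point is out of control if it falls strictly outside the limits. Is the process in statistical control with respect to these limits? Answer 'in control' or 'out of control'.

All 6 points lie within [13.5, 30.3].

in control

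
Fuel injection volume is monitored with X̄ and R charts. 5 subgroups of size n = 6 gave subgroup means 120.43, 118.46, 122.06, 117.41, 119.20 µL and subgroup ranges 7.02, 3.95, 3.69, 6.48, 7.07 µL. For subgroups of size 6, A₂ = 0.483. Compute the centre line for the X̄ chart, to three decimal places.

119.512

X̄̄ = (120.43 + 118.46 + 122.06 + 117.41 + 119.20) / 5 = 597.5600 / 5 = 119.5120
CL = X̄̄ = 119.5120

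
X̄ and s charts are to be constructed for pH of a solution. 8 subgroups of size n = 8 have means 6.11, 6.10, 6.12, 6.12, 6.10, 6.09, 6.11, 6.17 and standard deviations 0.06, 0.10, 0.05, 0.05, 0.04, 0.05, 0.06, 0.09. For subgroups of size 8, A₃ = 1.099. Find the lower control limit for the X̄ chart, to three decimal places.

6.046

X̄̄ = (6.11 + 6.10 + 6.12 + 6.12 + 6.10 + 6.09 + 6.11 + 6.17) / 8 = 6.1150
s̄ = (0.06 + 0.10 + 0.05 + 0.05 + 0.04 + 0.05 + 0.06 + 0.09) / 8 = 0.0625
LCL = X̄̄ − A₃·s̄ = 6.1150 − 1.099 × 0.0625 = 6.0463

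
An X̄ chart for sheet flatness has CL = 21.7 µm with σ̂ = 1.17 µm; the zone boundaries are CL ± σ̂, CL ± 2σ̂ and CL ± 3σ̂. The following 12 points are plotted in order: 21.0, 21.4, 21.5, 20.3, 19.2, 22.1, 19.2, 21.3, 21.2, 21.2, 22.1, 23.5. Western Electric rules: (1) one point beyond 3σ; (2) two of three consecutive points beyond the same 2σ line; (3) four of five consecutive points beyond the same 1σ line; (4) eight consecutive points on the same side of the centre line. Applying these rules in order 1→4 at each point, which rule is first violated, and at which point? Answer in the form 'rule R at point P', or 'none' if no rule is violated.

Zone of each point (C = within 1σ̂, B = 1σ̂–2σ̂, A = 2σ̂–3σ̂, * = beyond 3σ̂; sign = side of CL): 1:-C, 2:-C, 3:-C, 4:-B, 5:-A, 6:+C, 7:-A, 8:-C, 9:-C, 10:-C, 11:+C, 12:+B
Rule 2 (two of three consecutive points beyond the same 2σ limit) is satisfied at point 7.

rule 2 at point 7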